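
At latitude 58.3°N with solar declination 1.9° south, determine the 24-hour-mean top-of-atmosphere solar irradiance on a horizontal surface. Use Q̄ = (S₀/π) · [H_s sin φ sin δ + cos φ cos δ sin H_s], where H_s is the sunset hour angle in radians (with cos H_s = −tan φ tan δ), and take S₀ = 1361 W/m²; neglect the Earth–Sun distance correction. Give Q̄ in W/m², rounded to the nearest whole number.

cos H_s = −tan(58.3°) · tan(-1.9°) = 0.0537, so H_s = arccos(0.0537) = 86.92°. In radians, H_s = 1.5170.
H_s sin φ sin δ = 1.5170 × 0.8508 × -0.0332 = -0.0429.
cos φ cos δ sin H_s = 0.5255 × 0.9995 × 0.9986 = 0.5245.
Q̄ = (1361/π) × (-0.0429 + 0.5245) = 433.22 × 0.4816 = 208.64 W/m².

209 W/m²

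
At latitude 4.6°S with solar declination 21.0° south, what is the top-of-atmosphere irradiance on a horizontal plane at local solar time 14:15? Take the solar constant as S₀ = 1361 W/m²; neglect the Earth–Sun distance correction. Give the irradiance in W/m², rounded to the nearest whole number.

1092 W/m²

Hour angle H = 15° × (14.25 − 12) = 33.75°.
cos θ_z = sin(-4.6°) sin(-21.0°) + cos(-4.6°) cos(-21.0°) cos(33.75°) = 0.0287 + 0.7737 = 0.8024.
Top-of-atmosphere irradiance = S₀ cos θ_z = 1361 × 0.8024 = 1092.07 W/m².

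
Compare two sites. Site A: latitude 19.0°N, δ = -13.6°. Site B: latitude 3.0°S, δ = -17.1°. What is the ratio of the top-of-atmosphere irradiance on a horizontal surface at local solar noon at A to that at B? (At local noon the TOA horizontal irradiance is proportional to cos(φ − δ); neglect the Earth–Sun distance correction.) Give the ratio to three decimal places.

0.869

A: cos θ_z = cos(19.0° − (-13.6°)) = 0.8425.
B: cos θ_z = cos(-3.0° − (-17.1°)) = 0.9699.
Ratio A/B = 0.8425 / 0.9699 = 0.8686.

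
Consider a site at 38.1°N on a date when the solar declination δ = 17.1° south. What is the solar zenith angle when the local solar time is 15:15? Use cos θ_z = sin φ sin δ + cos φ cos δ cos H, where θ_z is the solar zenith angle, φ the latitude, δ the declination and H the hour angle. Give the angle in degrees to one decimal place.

71.7°

Hour angle H = 15° × (15.25 − 12) = 48.75°.
cos θ_z = sin(38.1°) sin(-17.1°) + cos(38.1°) cos(-17.1°) cos(48.75°) = -0.1814 + 0.4959 = 0.3145.
θ_z = arccos(0.3145) = 71.67°.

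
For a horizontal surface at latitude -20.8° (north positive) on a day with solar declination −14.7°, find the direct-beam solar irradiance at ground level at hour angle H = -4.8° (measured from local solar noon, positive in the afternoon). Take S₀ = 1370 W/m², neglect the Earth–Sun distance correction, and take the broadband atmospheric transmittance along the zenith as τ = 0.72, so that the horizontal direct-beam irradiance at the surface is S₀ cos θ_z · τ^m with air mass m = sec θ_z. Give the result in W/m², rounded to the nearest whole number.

With φ = -20.8°, δ = -14.7°, H = -4.80°: sin φ sin δ = 0.0901, cos φ cos δ cos H = 0.9011, so cos θ_z = 0.9912.
Air mass m = 1/cos θ_z = 1/0.9912 = 1.009; τ^m = 0.72^1.009 = 0.7179.
Surface direct beam = 1370 × 0.9912 × 0.7179 = 974.87 W/m².

975 W/m²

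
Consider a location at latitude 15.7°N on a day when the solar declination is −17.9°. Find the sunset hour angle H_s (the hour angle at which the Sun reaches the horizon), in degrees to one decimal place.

84.8°

cos H_s = −tan(15.7°) · tan(-17.9°) = 0.0908, so H_s = arccos(0.0908) = 84.79°.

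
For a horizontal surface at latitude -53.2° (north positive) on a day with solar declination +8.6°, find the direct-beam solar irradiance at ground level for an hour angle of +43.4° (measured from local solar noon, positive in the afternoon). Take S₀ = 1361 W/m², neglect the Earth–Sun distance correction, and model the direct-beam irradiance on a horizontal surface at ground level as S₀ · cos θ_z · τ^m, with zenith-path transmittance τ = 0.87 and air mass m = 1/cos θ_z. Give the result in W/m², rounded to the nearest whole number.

cos θ_z = sin φ sin δ + cos φ cos δ cos H = (-0.8007)(0.1495) + (0.5990)(0.9888)(0.7266) = 0.3107.
Air mass m = 1/cos θ_z = 1/0.3107 = 3.219; τ^m = 0.87^3.219 = 0.6387.
Surface direct beam = 1361 × 0.3107 × 0.6387 = 270.08 W/m².

270 W/m²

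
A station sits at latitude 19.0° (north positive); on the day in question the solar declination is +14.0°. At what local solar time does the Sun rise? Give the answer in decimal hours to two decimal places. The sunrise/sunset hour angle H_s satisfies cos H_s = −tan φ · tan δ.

5.67 h

cos H_s = −tan(19.0°) · tan(14.0°) = -0.0859, so H_s = arccos(-0.0859) = 94.93°.
Sunrise is at 12 − H_s/15 = 12 − 6.329 = 5.671 h local solar time.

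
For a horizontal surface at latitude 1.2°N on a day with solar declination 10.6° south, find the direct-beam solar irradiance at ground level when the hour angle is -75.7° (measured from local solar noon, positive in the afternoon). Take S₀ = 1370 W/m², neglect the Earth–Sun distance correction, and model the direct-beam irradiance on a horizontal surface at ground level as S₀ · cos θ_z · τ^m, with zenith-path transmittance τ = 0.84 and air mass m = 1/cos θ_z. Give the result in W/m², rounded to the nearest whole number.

158 W/m²

cos θ_z = sin φ sin δ + cos φ cos δ cos H = (0.0209)(-0.1840) + (0.9998)(0.9829)(0.2470) = 0.2389.
Air mass m = 1/cos θ_z = 1/0.2389 = 4.186; τ^m = 0.84^4.186 = 0.4820.
Surface direct beam = 1370 × 0.2389 × 0.4820 = 157.76 W/m².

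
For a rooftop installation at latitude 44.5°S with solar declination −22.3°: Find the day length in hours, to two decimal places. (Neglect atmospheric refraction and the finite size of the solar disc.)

−tan φ tan δ = −(-0.9827)(-0.4101) = -0.4030; H_s = arccos(-0.4030) = 113.77°.
Day length = 2 H_s / 15° h⁻¹ = 227.54° / 15 = 15.169 h.

15.17 hours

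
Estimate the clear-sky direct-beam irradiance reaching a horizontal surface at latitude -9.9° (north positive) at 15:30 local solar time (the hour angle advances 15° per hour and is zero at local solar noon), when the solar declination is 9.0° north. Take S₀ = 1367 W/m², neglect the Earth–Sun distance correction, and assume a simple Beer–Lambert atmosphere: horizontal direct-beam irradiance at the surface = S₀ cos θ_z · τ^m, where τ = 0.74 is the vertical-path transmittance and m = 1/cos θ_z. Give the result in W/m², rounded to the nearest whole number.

454 W/m²

Hour angle H = 15° × (15.5 − 12) = 52.50°.
cos θ_z = sin(-9.9°) sin(9.0°) + cos(-9.9°) cos(9.0°) cos(52.50°) = -0.0269 + 0.5923 = 0.5654.
Air mass m = 1/cos θ_z = 1/0.5654 = 1.769; τ^m = 0.74^1.769 = 0.5870.
Surface direct beam = 1367 × 0.5654 × 0.5870 = 453.69 W/m².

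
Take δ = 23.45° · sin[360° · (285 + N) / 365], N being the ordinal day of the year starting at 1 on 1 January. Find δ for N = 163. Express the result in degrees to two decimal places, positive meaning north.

+23.21°

360 × (285 + 163) / 365 = 441.863°; sin(441.863°) = 0.9899.
δ = 23.45 × 0.9899 = 23.213° ≈ +23.21°.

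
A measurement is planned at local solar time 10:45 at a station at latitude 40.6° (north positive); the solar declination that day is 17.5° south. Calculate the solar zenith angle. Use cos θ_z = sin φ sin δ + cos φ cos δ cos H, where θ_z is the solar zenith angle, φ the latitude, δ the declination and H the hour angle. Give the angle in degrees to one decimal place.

60.7°

Hour angle H = 15° × (10.75 − 12) = -18.75°.
With φ = 40.6°, δ = -17.5°, H = -18.75°: sin φ sin δ = -0.1957, cos φ cos δ cos H = 0.6857, so cos θ_z = 0.4900.
θ_z = arccos(0.4900) = 60.66°.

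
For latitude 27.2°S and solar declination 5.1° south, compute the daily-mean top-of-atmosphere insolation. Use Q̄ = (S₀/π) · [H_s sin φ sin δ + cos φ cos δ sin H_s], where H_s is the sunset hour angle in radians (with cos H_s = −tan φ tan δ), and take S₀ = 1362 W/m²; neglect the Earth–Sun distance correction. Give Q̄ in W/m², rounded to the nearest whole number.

412 W/m²

The sunset hour angle satisfies cos H_s = −tan φ tan δ = -0.0459, giving H_s = 92.63°. In radians, H_s = 1.6167.
H_s sin φ sin δ = 1.6167 × -0.4571 × -0.0889 = 0.0657.
cos φ cos δ sin H_s = 0.8894 × 0.9960 × 0.9989 = 0.8849.
Q̄ = (1362/π) × (0.0657 + 0.8849) = 433.54 × 0.9506 = 412.12 W/m².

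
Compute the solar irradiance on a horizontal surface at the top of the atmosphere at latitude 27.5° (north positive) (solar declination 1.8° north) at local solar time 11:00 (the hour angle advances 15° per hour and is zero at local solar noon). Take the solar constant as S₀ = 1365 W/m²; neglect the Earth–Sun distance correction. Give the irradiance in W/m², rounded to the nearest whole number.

1189 W/m²

Hour angle H = 15° × (11 − 12) = -15.00°.
cos θ_z = sin(27.5°) sin(1.8°) + cos(27.5°) cos(1.8°) cos(-15.00°) = 0.0145 + 0.8564 = 0.8709.
Top-of-atmosphere irradiance = S₀ cos θ_z = 1365 × 0.8709 = 1188.78 W/m².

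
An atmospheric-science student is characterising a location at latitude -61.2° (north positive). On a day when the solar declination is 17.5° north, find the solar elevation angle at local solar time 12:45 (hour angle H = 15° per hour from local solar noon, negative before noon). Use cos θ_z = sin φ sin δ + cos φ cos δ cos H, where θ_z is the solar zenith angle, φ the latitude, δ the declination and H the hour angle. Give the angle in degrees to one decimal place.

10.8°

Hour angle H = 15° × (12.75 − 12) = 11.25°.
With φ = -61.2°, δ = 17.5°, H = 11.25°: sin φ sin δ = -0.2635, cos φ cos δ cos H = 0.4506, so cos θ_z = 0.1871.
θ_z = arccos(0.1871) = 79.22°, so the elevation is 90° − 79.22° = 10.78°.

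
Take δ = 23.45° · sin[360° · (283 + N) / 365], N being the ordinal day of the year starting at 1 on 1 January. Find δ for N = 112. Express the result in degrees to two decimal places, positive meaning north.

+11.58°

360 × (283 + 112) / 365 = 389.589°; sin(389.589°) = 0.4938.
δ = 23.45 × 0.4938 = 11.580° ≈ +11.58°.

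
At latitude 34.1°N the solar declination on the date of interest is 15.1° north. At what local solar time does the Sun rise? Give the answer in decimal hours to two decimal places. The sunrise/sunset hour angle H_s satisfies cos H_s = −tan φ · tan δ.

cos H_s = −tan(34.1°) · tan(15.1°) = -0.1827, so H_s = arccos(-0.1827) = 100.53°.
Sunrise is at 12 − H_s/15 = 12 − 6.702 = 5.298 h local solar time.

5.30 h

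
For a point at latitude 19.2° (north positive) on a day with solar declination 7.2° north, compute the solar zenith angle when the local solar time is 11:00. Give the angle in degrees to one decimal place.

Hour angle H = 15° × (11 − 12) = -15.00°.
cos θ_z = sin φ sin δ + cos φ cos δ cos H = (0.3289)(0.1253) + (0.9444)(0.9921)(0.9659) = 0.9462.
θ_z = arccos(0.9462) = 18.88°.

18.9°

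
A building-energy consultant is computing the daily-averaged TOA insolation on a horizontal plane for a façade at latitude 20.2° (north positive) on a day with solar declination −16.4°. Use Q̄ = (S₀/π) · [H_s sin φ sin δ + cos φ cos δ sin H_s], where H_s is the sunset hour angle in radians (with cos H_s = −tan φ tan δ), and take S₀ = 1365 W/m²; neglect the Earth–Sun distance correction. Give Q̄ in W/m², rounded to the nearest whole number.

cos H_s = −tan(20.2°) · tan(-16.4°) = 0.1083, so H_s = arccos(0.1083) = 83.78°. In radians, H_s = 1.4622.
H_s sin φ sin δ = 1.4622 × 0.3453 × -0.2823 = -0.1425.
cos φ cos δ sin H_s = 0.9385 × 0.9593 × 0.9941 = 0.8950.
Q̄ = (1365/π) × (-0.1425 + 0.8950) = 434.49 × 0.7525 = 326.95 W/m².

327 W/m²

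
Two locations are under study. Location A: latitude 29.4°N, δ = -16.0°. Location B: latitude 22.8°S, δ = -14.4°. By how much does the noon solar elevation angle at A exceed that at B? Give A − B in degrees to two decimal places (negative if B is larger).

-37.00°

A: 90° − |29.4 − (-16.0)| = 44.60°.
B: 90° − |-22.8 − (-14.4)| = 81.60°.
A − B = 44.60 − 81.60 = -37.00°.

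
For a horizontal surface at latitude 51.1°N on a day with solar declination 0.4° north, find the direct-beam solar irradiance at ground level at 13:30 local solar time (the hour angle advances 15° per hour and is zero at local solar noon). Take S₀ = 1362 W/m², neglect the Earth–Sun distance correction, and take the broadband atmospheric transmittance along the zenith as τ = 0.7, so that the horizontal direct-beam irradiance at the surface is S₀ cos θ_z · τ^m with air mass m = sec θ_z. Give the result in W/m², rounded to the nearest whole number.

Hour angle H = 15° × (13.5 − 12) = 22.50°.
With φ = 51.1°, δ = 0.4°, H = 22.50°: sin φ sin δ = 0.0054, cos φ cos δ cos H = 0.5801, so cos θ_z = 0.5855.
Air mass m = 1/cos θ_z = 1/0.5855 = 1.708; τ^m = 0.7^1.708 = 0.5438.
Surface direct beam = 1362 × 0.5855 × 0.5438 = 433.65 W/m².

434 W/m²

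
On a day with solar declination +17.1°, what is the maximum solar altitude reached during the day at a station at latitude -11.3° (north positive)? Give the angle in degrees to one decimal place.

61.6°

At local solar noon the hour angle is zero, so the elevation is 90° − |φ − δ| = 90° − |-11.3° − (17.1°)| = 90° − 28.4° = 61.6°.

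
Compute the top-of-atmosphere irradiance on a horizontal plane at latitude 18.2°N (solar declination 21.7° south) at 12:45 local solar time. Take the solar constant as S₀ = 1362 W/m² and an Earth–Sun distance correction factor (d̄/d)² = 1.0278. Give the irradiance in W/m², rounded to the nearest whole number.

1050 W/m²

Hour angle H = 15° × (12.75 − 12) = 11.25°.
cos θ_z = sin φ sin δ + cos φ cos δ cos H = (0.3123)(-0.3697) + (0.9500)(0.9291)(0.9808) = 0.7502.
Top-of-atmosphere irradiance = S₀ (d̄/d)² cos θ_z = 1362 × 1.0278 × 0.7502 = 1050.18 W/m².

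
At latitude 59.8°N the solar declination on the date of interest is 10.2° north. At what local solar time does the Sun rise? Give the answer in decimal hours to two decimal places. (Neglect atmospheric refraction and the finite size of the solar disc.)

4.80 h

cos H_s = −tan(59.8°) · tan(10.2°) = -0.3091, so H_s = arccos(-0.3091) = 108.01°.
Sunrise is at 12 − H_s/15 = 12 − 7.201 = 4.799 h local solar time.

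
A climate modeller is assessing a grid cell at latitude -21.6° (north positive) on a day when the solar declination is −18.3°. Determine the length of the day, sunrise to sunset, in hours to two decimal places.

cos H_s = −tan(-21.6°) · tan(-18.3°) = -0.1309, so H_s = arccos(-0.1309) = 97.52°.
Day length = 2 H_s / 15° h⁻¹ = 195.04° / 15 = 13.003 h.

13.00 hours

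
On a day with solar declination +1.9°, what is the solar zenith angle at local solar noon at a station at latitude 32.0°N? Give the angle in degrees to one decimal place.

At local solar noon the hour angle is zero, so the zenith angle is |φ − δ| = |32.0° − (1.9°)| = 30.1°.

30.1°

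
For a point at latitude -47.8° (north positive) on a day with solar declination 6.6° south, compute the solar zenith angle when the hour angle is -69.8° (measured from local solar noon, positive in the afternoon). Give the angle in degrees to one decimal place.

With φ = -47.8°, δ = -6.6°, H = -69.80°: sin φ sin δ = 0.0851, cos φ cos δ cos H = 0.2304, so cos θ_z = 0.3155.
θ_z = arccos(0.3155) = 71.61°.

71.6°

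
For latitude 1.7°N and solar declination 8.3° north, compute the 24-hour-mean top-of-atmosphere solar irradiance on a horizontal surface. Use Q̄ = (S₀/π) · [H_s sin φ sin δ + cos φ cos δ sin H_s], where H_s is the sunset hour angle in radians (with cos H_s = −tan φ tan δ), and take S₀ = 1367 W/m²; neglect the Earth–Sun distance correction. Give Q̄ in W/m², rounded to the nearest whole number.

cos H_s = −tan(1.7°) · tan(8.3°) = -0.0043, so H_s = arccos(-0.0043) = 90.25°. In radians, H_s = 1.5752.
H_s sin φ sin δ = 1.5752 × 0.0297 × 0.1444 = 0.0068.
cos φ cos δ sin H_s = 0.9996 × 0.9895 × 1.0000 = 0.9891.
Q̄ = (1367/π) × (0.0068 + 0.9891) = 435.13 × 0.9959 = 433.35 W/m².

433 W/m²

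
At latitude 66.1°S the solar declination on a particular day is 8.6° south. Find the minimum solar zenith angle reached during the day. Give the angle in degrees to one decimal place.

At local solar noon the hour angle is zero, so the zenith angle is |φ − δ| = |-66.1° − (-8.6°)| = 57.5°.

57.5°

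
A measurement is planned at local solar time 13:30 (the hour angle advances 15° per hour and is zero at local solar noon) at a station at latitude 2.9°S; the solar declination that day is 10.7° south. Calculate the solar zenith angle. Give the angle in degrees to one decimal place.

Hour angle H = 15° × (13.5 − 12) = 22.50°.
cos θ_z = sin(-2.9°) sin(-10.7°) + cos(-2.9°) cos(-10.7°) cos(22.50°) = 0.0094 + 0.9067 = 0.9161.
θ_z = arccos(0.9161) = 23.64°.

23.6°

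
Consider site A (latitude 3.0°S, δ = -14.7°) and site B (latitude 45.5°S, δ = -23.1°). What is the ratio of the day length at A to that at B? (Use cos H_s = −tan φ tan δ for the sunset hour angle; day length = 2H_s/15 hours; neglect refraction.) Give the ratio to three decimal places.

0.785

A: H_s = arccos(−tan -3.0° · tan -14.7°) = 90.79°, so 2H_s/15 = 12.1053 h.
B: H_s = arccos(−tan -45.5° · tan -23.1°) = 115.72°, so 2H_s/15 = 15.4293 h.
Ratio A/B = 12.1053 / 15.4293 = 0.7846.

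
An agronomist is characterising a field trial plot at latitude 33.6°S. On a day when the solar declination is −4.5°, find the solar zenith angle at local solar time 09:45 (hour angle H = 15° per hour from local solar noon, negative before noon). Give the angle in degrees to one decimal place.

Hour angle H = 15° × (9.75 − 12) = -33.75°.
cos θ_z = sin(-33.6°) sin(-4.5°) + cos(-33.6°) cos(-4.5°) cos(-33.75°) = 0.0434 + 0.6904 = 0.7338.
θ_z = arccos(0.7338) = 42.79°.

42.8°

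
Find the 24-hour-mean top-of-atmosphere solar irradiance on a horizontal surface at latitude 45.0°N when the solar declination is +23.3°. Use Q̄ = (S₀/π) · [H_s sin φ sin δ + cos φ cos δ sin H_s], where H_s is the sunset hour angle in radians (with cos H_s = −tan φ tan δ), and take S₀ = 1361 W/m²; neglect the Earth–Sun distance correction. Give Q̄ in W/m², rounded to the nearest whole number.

−tan φ tan δ = −(1.0000)(0.4307) = -0.4307; H_s = arccos(-0.4307) = 115.51°. In radians, H_s = 2.0160.
H_s sin φ sin δ = 2.0160 × 0.7071 × 0.3955 = 0.5638.
cos φ cos δ sin H_s = 0.7071 × 0.9184 × 0.9025 = 0.5861.
Q̄ = (1361/π) × (0.5638 + 0.5861) = 433.22 × 1.1499 = 498.16 W/m².

498 W/m²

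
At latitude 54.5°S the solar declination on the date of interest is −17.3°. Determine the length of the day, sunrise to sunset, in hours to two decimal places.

cos H_s = −tan(-54.5°) · tan(-17.3°) = -0.4367, so H_s = arccos(-0.4367) = 115.89°.
Day length = 2 H_s / 15° h⁻¹ = 231.78° / 15 = 15.452 h.

15.45 hours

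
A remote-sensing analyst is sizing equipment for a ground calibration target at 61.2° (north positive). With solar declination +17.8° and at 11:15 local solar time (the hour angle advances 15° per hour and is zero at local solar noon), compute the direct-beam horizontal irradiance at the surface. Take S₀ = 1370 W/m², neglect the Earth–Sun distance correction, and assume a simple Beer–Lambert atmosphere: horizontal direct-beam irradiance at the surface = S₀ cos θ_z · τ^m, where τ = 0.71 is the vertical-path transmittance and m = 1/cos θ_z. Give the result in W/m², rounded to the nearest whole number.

Hour angle H = 15° × (11.25 − 12) = -11.25°.
cos θ_z = sin φ sin δ + cos φ cos δ cos H = (0.8763)(0.3057) + (0.4818)(0.9521)(0.9808) = 0.7178.
Air mass m = 1/cos θ_z = 1/0.7178 = 1.393; τ^m = 0.71^1.393 = 0.6206.
Surface direct beam = 1370 × 0.7178 × 0.6206 = 610.29 W/m².

610 W/m²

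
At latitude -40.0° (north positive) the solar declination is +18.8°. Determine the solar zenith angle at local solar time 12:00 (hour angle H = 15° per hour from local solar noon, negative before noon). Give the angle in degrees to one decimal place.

58.8°

Hour angle H = 15° × (12 − 12) = 0.00°.
cos θ_z = sin(-40.0°) sin(18.8°) + cos(-40.0°) cos(18.8°) cos(0.00°) = -0.2071 + 0.7252 = 0.5181.
θ_z = arccos(0.5181) = 58.80°.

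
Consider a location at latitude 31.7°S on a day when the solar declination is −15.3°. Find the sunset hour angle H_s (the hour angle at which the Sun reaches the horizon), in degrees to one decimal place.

cos H_s = −tan(-31.7°) · tan(-15.3°) = -0.1690, so H_s = arccos(-0.1690) = 99.73°.

99.7°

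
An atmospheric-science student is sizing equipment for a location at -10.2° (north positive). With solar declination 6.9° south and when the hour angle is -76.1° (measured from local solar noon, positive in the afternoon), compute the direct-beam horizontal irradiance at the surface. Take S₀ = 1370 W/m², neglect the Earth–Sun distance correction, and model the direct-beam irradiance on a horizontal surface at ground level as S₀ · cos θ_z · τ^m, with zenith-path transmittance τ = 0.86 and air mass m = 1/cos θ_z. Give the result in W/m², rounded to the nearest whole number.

cos θ_z = sin φ sin δ + cos φ cos δ cos H = (-0.1771)(-0.1201) + (0.9842)(0.9928)(0.2402) = 0.2560.
Air mass m = 1/cos θ_z = 1/0.2560 = 3.906; τ^m = 0.86^3.906 = 0.5548.
Surface direct beam = 1370 × 0.2560 × 0.5548 = 194.58 W/m².

195 W/m²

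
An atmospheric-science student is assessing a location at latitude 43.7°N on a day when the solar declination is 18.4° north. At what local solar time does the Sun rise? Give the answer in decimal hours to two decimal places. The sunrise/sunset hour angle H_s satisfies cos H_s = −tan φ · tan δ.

−tan φ tan δ = −(0.9556)(0.3327) = -0.3179; H_s = arccos(-0.3179) = 108.54°.
Sunrise is at 12 − H_s/15 = 12 − 7.236 = 4.764 h local solar time.

4.76 h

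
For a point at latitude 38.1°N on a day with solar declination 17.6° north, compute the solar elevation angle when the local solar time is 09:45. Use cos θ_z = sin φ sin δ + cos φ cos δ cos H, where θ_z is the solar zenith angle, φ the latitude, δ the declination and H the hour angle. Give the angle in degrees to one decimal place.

Hour angle H = 15° × (9.75 − 12) = -33.75°.
With φ = 38.1°, δ = 17.6°, H = -33.75°: sin φ sin δ = 0.1866, cos φ cos δ cos H = 0.6237, so cos θ_z = 0.8103.
θ_z = arccos(0.8103) = 35.87°, so the elevation is 90° − 35.87° = 54.13°.

54.1°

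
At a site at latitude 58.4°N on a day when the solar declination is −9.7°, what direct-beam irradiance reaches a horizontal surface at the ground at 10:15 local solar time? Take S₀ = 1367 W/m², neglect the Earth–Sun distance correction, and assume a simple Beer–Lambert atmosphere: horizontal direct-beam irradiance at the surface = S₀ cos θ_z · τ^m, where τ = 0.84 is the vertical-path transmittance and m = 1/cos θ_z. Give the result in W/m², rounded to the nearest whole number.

Hour angle H = 15° × (10.25 − 12) = -26.25°.
With φ = 58.4°, δ = -9.7°, H = -26.25°: sin φ sin δ = -0.1435, cos φ cos δ cos H = 0.4632, so cos θ_z = 0.3197.
Air mass m = 1/cos θ_z = 1/0.3197 = 3.128; τ^m = 0.84^3.128 = 0.5796.
Surface direct beam = 1367 × 0.3197 × 0.5796 = 253.30 W/m².

253 W/m²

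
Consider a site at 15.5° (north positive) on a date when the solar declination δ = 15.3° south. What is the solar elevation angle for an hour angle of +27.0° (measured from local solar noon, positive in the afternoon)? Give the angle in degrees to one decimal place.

49.3°

cos θ_z = sin φ sin δ + cos φ cos δ cos H = (0.2672)(-0.2639) + (0.9636)(0.9646)(0.8910) = 0.7577.
θ_z = arccos(0.7577) = 40.74°, so the elevation is 90° − 40.74° = 49.26°.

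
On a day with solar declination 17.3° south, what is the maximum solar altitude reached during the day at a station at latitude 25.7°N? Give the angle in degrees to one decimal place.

At local solar noon the hour angle is zero, so the elevation is 90° − |φ − δ| = 90° − |25.7° − (-17.3°)| = 90° − 43.0° = 47.0°.

47.0°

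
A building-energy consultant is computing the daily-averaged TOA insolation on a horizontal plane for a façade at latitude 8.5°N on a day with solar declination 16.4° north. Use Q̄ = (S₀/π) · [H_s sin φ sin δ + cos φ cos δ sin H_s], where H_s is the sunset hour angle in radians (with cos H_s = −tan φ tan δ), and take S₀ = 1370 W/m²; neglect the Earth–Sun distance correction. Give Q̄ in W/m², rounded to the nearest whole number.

The sunset hour angle satisfies cos H_s = −tan φ tan δ = -0.0440, giving H_s = 92.52°. In radians, H_s = 1.6148.
H_s sin φ sin δ = 1.6148 × 0.1478 × 0.2823 = 0.0674.
cos φ cos δ sin H_s = 0.9890 × 0.9593 × 0.9990 = 0.9478.
Q̄ = (1370/π) × (0.0674 + 0.9478) = 436.08 × 1.0152 = 442.71 W/m².

443 W/m²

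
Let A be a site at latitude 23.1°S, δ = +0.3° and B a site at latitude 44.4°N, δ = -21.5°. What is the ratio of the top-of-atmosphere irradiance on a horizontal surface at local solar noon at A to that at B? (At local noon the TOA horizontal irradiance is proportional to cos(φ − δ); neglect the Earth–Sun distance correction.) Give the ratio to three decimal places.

2.248

A: cos θ_z = cos(-23.1° − (0.3°)) = 0.9178.
B: cos θ_z = cos(44.4° − (-21.5°)) = 0.4083.
Ratio A/B = 0.9178 / 0.4083 = 2.2479.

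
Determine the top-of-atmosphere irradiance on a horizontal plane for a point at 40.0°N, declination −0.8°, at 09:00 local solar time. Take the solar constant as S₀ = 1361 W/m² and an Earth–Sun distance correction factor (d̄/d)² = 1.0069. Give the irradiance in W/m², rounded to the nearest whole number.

730 W/m²

Hour angle H = 15° × (9 − 12) = -45.00°.
cos θ_z = sin(40.0°) sin(-0.8°) + cos(40.0°) cos(-0.8°) cos(-45.00°) = -0.0090 + 0.5416 = 0.5326.
Top-of-atmosphere irradiance = S₀ (d̄/d)² cos θ_z = 1361 × 1.0069 × 0.5326 = 729.87 W/m².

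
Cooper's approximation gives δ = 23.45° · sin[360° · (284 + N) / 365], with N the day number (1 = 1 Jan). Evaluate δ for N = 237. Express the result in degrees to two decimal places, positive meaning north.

+10.33°

360 × (284 + 237) / 365 = 513.863°; sin(513.863°) = 0.4405.
δ = 23.45 × 0.4405 = 10.330° ≈ +10.33°.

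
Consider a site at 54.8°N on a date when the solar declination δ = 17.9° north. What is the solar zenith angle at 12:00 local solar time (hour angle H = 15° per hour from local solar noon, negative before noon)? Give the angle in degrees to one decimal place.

36.9°

Hour angle H = 15° × (12 − 12) = 0.00°.
cos θ_z = sin(54.8°) sin(17.9°) + cos(54.8°) cos(17.9°) cos(0.00°) = 0.2512 + 0.5485 = 0.7997.
θ_z = arccos(0.7997) = 36.90°.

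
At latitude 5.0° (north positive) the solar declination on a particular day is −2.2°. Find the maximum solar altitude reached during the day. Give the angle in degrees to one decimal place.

82.8°

At local solar noon the hour angle is zero, so the elevation is 90° − |φ − δ| = 90° − |5.0° − (-2.2°)| = 90° − 7.2° = 82.8°.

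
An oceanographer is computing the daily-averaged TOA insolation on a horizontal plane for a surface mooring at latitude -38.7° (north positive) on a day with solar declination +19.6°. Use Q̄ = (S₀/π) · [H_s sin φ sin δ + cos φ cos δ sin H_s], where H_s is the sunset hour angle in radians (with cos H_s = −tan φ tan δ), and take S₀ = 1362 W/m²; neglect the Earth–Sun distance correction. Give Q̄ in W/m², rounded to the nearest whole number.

cos H_s = −tan(-38.7°) · tan(19.6°) = 0.2853, so H_s = arccos(0.2853) = 73.42°. In radians, H_s = 1.2814.
H_s sin φ sin δ = 1.2814 × -0.6252 × 0.3355 = -0.2688.
cos φ cos δ sin H_s = 0.7804 × 0.9421 × 0.9584 = 0.7046.
Q̄ = (1362/π) × (-0.2688 + 0.7046) = 433.54 × 0.4358 = 188.94 W/m².

189 W/m²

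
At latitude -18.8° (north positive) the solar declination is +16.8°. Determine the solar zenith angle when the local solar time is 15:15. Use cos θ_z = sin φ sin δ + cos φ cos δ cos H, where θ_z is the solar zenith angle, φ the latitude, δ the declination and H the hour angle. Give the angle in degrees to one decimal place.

Hour angle H = 15° × (15.25 − 12) = 48.75°.
cos θ_z = sin φ sin δ + cos φ cos δ cos H = (-0.3223)(0.2890) + (0.9466)(0.9573)(0.6593) = 0.5043.
θ_z = arccos(0.5043) = 59.72°.

59.7°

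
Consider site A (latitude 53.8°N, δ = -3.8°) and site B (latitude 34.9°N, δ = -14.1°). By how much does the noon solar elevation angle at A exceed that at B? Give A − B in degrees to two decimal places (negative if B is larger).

A: 90° − |53.8 − (-3.8)| = 32.40°.
B: 90° − |34.9 − (-14.1)| = 41.00°.
A − B = 32.40 − 41.00 = -8.60°.

-8.60°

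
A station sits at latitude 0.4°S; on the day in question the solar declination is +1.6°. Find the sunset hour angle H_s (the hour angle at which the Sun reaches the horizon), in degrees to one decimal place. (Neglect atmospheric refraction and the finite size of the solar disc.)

cos H_s = −tan(-0.4°) · tan(1.6°) = 0.0002, so H_s = arccos(0.0002) = 89.99°.

90.0°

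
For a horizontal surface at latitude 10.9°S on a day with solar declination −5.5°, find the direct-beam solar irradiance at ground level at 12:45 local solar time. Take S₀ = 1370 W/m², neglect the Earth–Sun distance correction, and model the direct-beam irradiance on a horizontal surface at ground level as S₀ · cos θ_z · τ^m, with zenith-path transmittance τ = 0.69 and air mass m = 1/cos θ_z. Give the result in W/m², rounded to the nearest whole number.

Hour angle H = 15° × (12.75 − 12) = 11.25°.
cos θ_z = sin φ sin δ + cos φ cos δ cos H = (-0.1891)(-0.0958) + (0.9820)(0.9954)(0.9808) = 0.9768.
Air mass m = 1/cos θ_z = 1/0.9768 = 1.024; τ^m = 0.69^1.024 = 0.6839.
Surface direct beam = 1370 × 0.9768 × 0.6839 = 915.21 W/m².

915 W/m²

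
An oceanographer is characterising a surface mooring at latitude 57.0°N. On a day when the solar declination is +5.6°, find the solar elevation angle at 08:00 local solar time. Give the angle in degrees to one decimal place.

Hour angle H = 15° × (8 − 12) = -60.00°.
cos θ_z = sin(57.0°) sin(5.6°) + cos(57.0°) cos(5.6°) cos(-60.00°) = 0.0818 + 0.2710 = 0.3528.
θ_z = arccos(0.3528) = 69.34°, so the elevation is 90° − 69.34° = 20.66°.

20.7°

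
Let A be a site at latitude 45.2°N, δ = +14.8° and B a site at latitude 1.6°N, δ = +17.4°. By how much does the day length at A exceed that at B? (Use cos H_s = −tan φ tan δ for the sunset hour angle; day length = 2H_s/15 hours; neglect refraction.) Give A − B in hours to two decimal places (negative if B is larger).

A: H_s = arccos(−tan 45.2° · tan 14.8°) = 105.43°, so 2H_s/15 = 14.0573 h.
B: H_s = arccos(−tan 1.6° · tan 17.4°) = 90.50°, so 2H_s/15 = 12.0667 h.
A − B = 14.0573 − 12.0667 = 1.9906 h.

+1.99 h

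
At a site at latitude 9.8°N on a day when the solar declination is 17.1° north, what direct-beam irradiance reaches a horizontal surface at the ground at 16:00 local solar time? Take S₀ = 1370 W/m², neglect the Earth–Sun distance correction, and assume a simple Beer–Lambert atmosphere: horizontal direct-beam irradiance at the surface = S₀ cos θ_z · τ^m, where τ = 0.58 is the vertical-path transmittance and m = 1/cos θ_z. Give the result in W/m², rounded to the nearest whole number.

251 W/m²

Hour angle H = 15° × (16 − 12) = 60.00°.
cos θ_z = sin(9.8°) sin(17.1°) + cos(9.8°) cos(17.1°) cos(60.00°) = 0.0500 + 0.4709 = 0.5209.
Air mass m = 1/cos θ_z = 1/0.5209 = 1.920; τ^m = 0.58^1.920 = 0.3514.
Surface direct beam = 1370 × 0.5209 × 0.3514 = 250.77 W/m².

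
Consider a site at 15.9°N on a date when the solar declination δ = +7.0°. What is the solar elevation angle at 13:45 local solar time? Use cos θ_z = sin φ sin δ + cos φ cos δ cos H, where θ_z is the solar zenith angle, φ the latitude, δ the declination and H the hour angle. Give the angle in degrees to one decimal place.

62.8°

Hour angle H = 15° × (13.75 − 12) = 26.25°.
cos θ_z = sin φ sin δ + cos φ cos δ cos H = (0.2740)(0.1219) + (0.9617)(0.9925)(0.8969) = 0.8895.
θ_z = arccos(0.8895) = 27.19°, so the elevation is 90° − 27.19° = 62.81°.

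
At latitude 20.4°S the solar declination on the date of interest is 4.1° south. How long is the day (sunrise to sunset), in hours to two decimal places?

12.20 hours

−tan φ tan δ = −(-0.3719)(-0.0717) = -0.0267; H_s = arccos(-0.0267) = 91.53°.
Day length = 2 H_s / 15° h⁻¹ = 183.06° / 15 = 12.204 h.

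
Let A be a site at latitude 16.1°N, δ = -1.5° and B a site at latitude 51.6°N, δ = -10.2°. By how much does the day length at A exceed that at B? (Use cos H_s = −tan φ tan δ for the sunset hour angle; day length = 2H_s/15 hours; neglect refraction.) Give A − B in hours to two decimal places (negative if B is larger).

A: H_s = arccos(−tan 16.1° · tan -1.5°) = 89.57°, so 2H_s/15 = 11.9427 h.
B: H_s = arccos(−tan 51.6° · tan -10.2°) = 76.88°, so 2H_s/15 = 10.2507 h.
A − B = 11.9427 − 10.2507 = 1.6920 h.

+1.69 h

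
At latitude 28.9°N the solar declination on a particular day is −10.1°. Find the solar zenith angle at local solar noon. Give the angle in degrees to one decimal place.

At local solar noon the hour angle is zero, so the zenith angle is |φ − δ| = |28.9° − (-10.1°)| = 39.0°.

39.0°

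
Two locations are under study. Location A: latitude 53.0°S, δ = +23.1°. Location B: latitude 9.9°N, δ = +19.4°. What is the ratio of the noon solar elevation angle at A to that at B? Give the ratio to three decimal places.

A: 90° − |-53.0 − (23.1)| = 13.90°.
B: 90° − |9.9 − (19.4)| = 80.50°.
Ratio A/B = 13.9000 / 80.5000 = 0.1727.

0.173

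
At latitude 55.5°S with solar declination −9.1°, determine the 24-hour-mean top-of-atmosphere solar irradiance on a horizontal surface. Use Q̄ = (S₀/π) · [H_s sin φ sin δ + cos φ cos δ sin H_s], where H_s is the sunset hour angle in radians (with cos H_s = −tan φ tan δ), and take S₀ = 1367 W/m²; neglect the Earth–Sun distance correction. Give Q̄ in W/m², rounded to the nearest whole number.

−tan φ tan δ = −(-1.4550)(-0.1602) = -0.2331; H_s = arccos(-0.2331) = 103.48°. In radians, H_s = 1.8061.
H_s sin φ sin δ = 1.8061 × -0.8241 × -0.1582 = 0.2355.
cos φ cos δ sin H_s = 0.5664 × 0.9874 × 0.9724 = 0.5438.
Q̄ = (1367/π) × (0.2355 + 0.5438) = 435.13 × 0.7793 = 339.10 W/m².

339 W/m²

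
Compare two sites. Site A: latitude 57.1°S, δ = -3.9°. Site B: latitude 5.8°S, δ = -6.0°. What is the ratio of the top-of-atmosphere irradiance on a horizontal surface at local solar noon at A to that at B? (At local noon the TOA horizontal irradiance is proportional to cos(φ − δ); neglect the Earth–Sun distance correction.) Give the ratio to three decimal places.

0.599

A: cos θ_z = cos(-57.1° − (-3.9°)) = 0.5990.
B: cos θ_z = cos(-5.8° − (-6.0°)) = 1.0000.
Ratio A/B = 0.5990 / 1.0000 = 0.5990.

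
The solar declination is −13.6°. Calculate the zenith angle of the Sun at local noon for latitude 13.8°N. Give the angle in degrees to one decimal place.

27.4°

At local solar noon the hour angle is zero, so the zenith angle is |φ − δ| = |13.8° − (-13.6°)| = 27.4°.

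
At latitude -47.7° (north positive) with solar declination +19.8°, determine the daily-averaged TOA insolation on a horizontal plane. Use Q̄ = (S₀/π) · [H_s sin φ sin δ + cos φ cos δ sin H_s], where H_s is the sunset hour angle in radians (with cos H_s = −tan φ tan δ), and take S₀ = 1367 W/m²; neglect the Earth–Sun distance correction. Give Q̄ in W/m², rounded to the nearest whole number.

126 W/m²

The sunset hour angle satisfies cos H_s = −tan φ tan δ = 0.3957, giving H_s = 66.69°. In radians, H_s = 1.1640.
H_s sin φ sin δ = 1.1640 × -0.7396 × 0.3387 = -0.2916.
cos φ cos δ sin H_s = 0.6730 × 0.9409 × 0.9184 = 0.5816.
Q̄ = (1367/π) × (-0.2916 + 0.5816) = 435.13 × 0.2900 = 126.19 W/m².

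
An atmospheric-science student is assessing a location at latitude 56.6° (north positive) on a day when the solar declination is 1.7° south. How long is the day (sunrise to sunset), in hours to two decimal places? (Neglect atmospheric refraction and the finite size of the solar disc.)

cos H_s = −tan(56.6°) · tan(-1.7°) = 0.0450, so H_s = arccos(0.0450) = 87.42°.
Day length = 2 H_s / 15° h⁻¹ = 174.84° / 15 = 11.656 h.

11.66 hours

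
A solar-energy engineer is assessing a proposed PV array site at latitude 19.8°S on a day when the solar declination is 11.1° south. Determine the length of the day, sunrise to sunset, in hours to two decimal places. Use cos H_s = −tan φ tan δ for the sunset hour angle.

12.54 hours

cos H_s = −tan(-19.8°) · tan(-11.1°) = -0.0706, so H_s = arccos(-0.0706) = 94.05°.
Day length = 2 H_s / 15° h⁻¹ = 188.10° / 15 = 12.540 h.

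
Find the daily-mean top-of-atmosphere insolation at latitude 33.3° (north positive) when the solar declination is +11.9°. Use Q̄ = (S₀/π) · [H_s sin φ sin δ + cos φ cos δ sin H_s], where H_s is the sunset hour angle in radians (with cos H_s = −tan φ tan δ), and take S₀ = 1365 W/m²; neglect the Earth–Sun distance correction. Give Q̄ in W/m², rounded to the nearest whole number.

436 W/m²

The sunset hour angle satisfies cos H_s = −tan φ tan δ = -0.1384, giving H_s = 97.96°. In radians, H_s = 1.7097.
H_s sin φ sin δ = 1.7097 × 0.5490 × 0.2062 = 0.1935.
cos φ cos δ sin H_s = 0.8358 × 0.9785 × 0.9904 = 0.8100.
Q̄ = (1365/π) × (0.1935 + 0.8100) = 434.49 × 1.0035 = 436.01 W/m².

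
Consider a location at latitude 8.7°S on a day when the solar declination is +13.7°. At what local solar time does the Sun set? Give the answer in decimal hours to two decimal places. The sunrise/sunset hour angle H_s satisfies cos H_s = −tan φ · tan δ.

The sunset hour angle satisfies cos H_s = −tan φ tan δ = 0.0373, giving H_s = 87.86°.
Sunset is at 12 + H_s/15 = 12 + 5.857 = 17.857 h local solar time.

17.86 h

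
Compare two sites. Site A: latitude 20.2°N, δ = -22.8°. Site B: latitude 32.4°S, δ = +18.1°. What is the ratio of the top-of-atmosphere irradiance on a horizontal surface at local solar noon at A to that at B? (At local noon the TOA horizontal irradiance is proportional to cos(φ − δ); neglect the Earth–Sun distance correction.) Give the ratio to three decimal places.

1.150

A: cos θ_z = cos(20.2° − (-22.8°)) = 0.7314.
B: cos θ_z = cos(-32.4° − (18.1°)) = 0.6361.
Ratio A/B = 0.7314 / 0.6361 = 1.1498.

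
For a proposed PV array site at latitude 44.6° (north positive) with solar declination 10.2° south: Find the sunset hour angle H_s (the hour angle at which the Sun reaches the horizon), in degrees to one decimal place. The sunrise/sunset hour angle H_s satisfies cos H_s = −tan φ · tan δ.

cos H_s = −tan(44.6°) · tan(-10.2°) = 0.1774, so H_s = arccos(0.1774) = 79.78°.

79.8°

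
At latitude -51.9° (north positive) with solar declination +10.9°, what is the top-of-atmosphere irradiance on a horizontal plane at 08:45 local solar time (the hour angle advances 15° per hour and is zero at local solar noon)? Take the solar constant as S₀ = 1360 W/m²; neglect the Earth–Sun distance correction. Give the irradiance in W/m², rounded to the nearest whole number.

341 W/m²

Hour angle H = 15° × (8.75 − 12) = -48.75°.
cos θ_z = sin(-51.9°) sin(10.9°) + cos(-51.9°) cos(10.9°) cos(-48.75°) = -0.1488 + 0.3995 = 0.2507.
Top-of-atmosphere irradiance = S₀ cos θ_z = 1360 × 0.2507 = 340.95 W/m².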